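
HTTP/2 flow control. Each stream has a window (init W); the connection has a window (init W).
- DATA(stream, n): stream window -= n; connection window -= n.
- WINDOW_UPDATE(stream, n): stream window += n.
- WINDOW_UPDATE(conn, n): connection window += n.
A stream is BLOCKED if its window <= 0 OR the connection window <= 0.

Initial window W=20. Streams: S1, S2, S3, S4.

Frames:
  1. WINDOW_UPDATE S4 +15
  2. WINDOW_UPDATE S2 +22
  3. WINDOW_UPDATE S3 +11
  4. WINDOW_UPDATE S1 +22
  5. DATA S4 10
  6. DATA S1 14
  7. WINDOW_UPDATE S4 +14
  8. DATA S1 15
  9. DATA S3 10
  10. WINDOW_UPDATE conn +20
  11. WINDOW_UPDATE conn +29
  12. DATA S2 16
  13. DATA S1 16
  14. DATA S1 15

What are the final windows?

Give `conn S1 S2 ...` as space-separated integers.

Answer: -27 -18 26 21 39

Derivation:
Op 1: conn=20 S1=20 S2=20 S3=20 S4=35 blocked=[]
Op 2: conn=20 S1=20 S2=42 S3=20 S4=35 blocked=[]
Op 3: conn=20 S1=20 S2=42 S3=31 S4=35 blocked=[]
Op 4: conn=20 S1=42 S2=42 S3=31 S4=35 blocked=[]
Op 5: conn=10 S1=42 S2=42 S3=31 S4=25 blocked=[]
Op 6: conn=-4 S1=28 S2=42 S3=31 S4=25 blocked=[1, 2, 3, 4]
Op 7: conn=-4 S1=28 S2=42 S3=31 S4=39 blocked=[1, 2, 3, 4]
Op 8: conn=-19 S1=13 S2=42 S3=31 S4=39 blocked=[1, 2, 3, 4]
Op 9: conn=-29 S1=13 S2=42 S3=21 S4=39 blocked=[1, 2, 3, 4]
Op 10: conn=-9 S1=13 S2=42 S3=21 S4=39 blocked=[1, 2, 3, 4]
Op 11: conn=20 S1=13 S2=42 S3=21 S4=39 blocked=[]
Op 12: conn=4 S1=13 S2=26 S3=21 S4=39 blocked=[]
Op 13: conn=-12 S1=-3 S2=26 S3=21 S4=39 blocked=[1, 2, 3, 4]
Op 14: conn=-27 S1=-18 S2=26 S3=21 S4=39 blocked=[1, 2, 3, 4]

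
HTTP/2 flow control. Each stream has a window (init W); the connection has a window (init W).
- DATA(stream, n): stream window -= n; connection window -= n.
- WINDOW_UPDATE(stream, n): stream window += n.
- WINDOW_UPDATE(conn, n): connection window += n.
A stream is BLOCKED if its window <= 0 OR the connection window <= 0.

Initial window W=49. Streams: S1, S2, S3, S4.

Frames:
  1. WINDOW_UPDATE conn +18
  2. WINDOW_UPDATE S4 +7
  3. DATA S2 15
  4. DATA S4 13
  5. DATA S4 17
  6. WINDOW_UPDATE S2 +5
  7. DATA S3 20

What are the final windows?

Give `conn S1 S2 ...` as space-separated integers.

Op 1: conn=67 S1=49 S2=49 S3=49 S4=49 blocked=[]
Op 2: conn=67 S1=49 S2=49 S3=49 S4=56 blocked=[]
Op 3: conn=52 S1=49 S2=34 S3=49 S4=56 blocked=[]
Op 4: conn=39 S1=49 S2=34 S3=49 S4=43 blocked=[]
Op 5: conn=22 S1=49 S2=34 S3=49 S4=26 blocked=[]
Op 6: conn=22 S1=49 S2=39 S3=49 S4=26 blocked=[]
Op 7: conn=2 S1=49 S2=39 S3=29 S4=26 blocked=[]

Answer: 2 49 39 29 26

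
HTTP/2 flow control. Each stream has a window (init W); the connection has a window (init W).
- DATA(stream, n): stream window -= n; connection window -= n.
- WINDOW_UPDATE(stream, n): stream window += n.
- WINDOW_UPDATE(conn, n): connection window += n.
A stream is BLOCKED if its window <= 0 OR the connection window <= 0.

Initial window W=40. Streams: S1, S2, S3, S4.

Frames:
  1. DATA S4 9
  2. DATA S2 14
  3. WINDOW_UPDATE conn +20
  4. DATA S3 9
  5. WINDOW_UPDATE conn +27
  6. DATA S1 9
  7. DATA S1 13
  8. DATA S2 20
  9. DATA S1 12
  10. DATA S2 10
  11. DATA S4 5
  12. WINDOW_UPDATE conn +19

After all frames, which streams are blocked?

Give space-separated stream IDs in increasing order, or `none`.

Answer: S2

Derivation:
Op 1: conn=31 S1=40 S2=40 S3=40 S4=31 blocked=[]
Op 2: conn=17 S1=40 S2=26 S3=40 S4=31 blocked=[]
Op 3: conn=37 S1=40 S2=26 S3=40 S4=31 blocked=[]
Op 4: conn=28 S1=40 S2=26 S3=31 S4=31 blocked=[]
Op 5: conn=55 S1=40 S2=26 S3=31 S4=31 blocked=[]
Op 6: conn=46 S1=31 S2=26 S3=31 S4=31 blocked=[]
Op 7: conn=33 S1=18 S2=26 S3=31 S4=31 blocked=[]
Op 8: conn=13 S1=18 S2=6 S3=31 S4=31 blocked=[]
Op 9: conn=1 S1=6 S2=6 S3=31 S4=31 blocked=[]
Op 10: conn=-9 S1=6 S2=-4 S3=31 S4=31 blocked=[1, 2, 3, 4]
Op 11: conn=-14 S1=6 S2=-4 S3=31 S4=26 blocked=[1, 2, 3, 4]
Op 12: conn=5 S1=6 S2=-4 S3=31 S4=26 blocked=[2]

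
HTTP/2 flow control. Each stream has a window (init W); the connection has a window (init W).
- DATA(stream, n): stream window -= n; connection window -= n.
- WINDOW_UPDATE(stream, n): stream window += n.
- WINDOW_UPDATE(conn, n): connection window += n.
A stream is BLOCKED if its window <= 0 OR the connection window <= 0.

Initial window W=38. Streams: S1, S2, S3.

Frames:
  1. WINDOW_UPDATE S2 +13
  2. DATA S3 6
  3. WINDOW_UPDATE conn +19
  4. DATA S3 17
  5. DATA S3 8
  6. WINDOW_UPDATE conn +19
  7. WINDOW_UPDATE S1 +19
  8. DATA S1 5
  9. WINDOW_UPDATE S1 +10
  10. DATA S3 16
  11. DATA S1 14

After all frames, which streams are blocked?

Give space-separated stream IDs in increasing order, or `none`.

Answer: S3

Derivation:
Op 1: conn=38 S1=38 S2=51 S3=38 blocked=[]
Op 2: conn=32 S1=38 S2=51 S3=32 blocked=[]
Op 3: conn=51 S1=38 S2=51 S3=32 blocked=[]
Op 4: conn=34 S1=38 S2=51 S3=15 blocked=[]
Op 5: conn=26 S1=38 S2=51 S3=7 blocked=[]
Op 6: conn=45 S1=38 S2=51 S3=7 blocked=[]
Op 7: conn=45 S1=57 S2=51 S3=7 blocked=[]
Op 8: conn=40 S1=52 S2=51 S3=7 blocked=[]
Op 9: conn=40 S1=62 S2=51 S3=7 blocked=[]
Op 10: conn=24 S1=62 S2=51 S3=-9 blocked=[3]
Op 11: conn=10 S1=48 S2=51 S3=-9 blocked=[3]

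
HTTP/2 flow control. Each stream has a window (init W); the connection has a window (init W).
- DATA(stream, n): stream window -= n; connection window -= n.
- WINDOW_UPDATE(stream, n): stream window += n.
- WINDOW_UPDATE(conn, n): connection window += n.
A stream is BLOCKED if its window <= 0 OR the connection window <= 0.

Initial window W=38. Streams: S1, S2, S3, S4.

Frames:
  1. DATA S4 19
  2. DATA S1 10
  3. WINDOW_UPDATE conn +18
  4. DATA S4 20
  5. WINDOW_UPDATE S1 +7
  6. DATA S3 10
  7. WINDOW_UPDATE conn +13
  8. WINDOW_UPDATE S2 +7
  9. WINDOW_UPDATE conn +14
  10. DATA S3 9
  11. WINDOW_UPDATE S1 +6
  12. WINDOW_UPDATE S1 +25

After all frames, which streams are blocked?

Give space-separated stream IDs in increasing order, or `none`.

Answer: S4

Derivation:
Op 1: conn=19 S1=38 S2=38 S3=38 S4=19 blocked=[]
Op 2: conn=9 S1=28 S2=38 S3=38 S4=19 blocked=[]
Op 3: conn=27 S1=28 S2=38 S3=38 S4=19 blocked=[]
Op 4: conn=7 S1=28 S2=38 S3=38 S4=-1 blocked=[4]
Op 5: conn=7 S1=35 S2=38 S3=38 S4=-1 blocked=[4]
Op 6: conn=-3 S1=35 S2=38 S3=28 S4=-1 blocked=[1, 2, 3, 4]
Op 7: conn=10 S1=35 S2=38 S3=28 S4=-1 blocked=[4]
Op 8: conn=10 S1=35 S2=45 S3=28 S4=-1 blocked=[4]
Op 9: conn=24 S1=35 S2=45 S3=28 S4=-1 blocked=[4]
Op 10: conn=15 S1=35 S2=45 S3=19 S4=-1 blocked=[4]
Op 11: conn=15 S1=41 S2=45 S3=19 S4=-1 blocked=[4]
Op 12: conn=15 S1=66 S2=45 S3=19 S4=-1 blocked=[4]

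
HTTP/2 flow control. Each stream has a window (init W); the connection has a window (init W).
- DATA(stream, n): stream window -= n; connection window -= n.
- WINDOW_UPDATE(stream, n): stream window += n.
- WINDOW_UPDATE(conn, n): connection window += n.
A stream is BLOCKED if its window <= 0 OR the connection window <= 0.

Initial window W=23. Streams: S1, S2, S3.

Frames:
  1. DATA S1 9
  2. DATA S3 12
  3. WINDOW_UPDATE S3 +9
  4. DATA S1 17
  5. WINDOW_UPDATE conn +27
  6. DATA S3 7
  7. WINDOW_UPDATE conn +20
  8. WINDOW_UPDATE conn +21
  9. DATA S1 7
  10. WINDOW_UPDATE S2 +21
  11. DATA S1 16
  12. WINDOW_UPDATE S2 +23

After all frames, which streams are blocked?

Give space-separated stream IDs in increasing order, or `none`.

Op 1: conn=14 S1=14 S2=23 S3=23 blocked=[]
Op 2: conn=2 S1=14 S2=23 S3=11 blocked=[]
Op 3: conn=2 S1=14 S2=23 S3=20 blocked=[]
Op 4: conn=-15 S1=-3 S2=23 S3=20 blocked=[1, 2, 3]
Op 5: conn=12 S1=-3 S2=23 S3=20 blocked=[1]
Op 6: conn=5 S1=-3 S2=23 S3=13 blocked=[1]
Op 7: conn=25 S1=-3 S2=23 S3=13 blocked=[1]
Op 8: conn=46 S1=-3 S2=23 S3=13 blocked=[1]
Op 9: conn=39 S1=-10 S2=23 S3=13 blocked=[1]
Op 10: conn=39 S1=-10 S2=44 S3=13 blocked=[1]
Op 11: conn=23 S1=-26 S2=44 S3=13 blocked=[1]
Op 12: conn=23 S1=-26 S2=67 S3=13 blocked=[1]

Answer: S1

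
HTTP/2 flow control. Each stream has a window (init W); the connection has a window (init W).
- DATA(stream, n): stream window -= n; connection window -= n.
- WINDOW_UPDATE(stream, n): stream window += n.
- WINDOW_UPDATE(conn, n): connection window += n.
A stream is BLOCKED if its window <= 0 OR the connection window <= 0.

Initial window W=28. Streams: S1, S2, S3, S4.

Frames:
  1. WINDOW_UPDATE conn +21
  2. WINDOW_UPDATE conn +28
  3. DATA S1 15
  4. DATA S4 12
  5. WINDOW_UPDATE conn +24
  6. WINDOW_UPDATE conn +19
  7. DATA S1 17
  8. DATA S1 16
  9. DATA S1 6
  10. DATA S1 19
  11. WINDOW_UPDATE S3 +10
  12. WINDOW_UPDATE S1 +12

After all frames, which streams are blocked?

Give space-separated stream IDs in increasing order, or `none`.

Op 1: conn=49 S1=28 S2=28 S3=28 S4=28 blocked=[]
Op 2: conn=77 S1=28 S2=28 S3=28 S4=28 blocked=[]
Op 3: conn=62 S1=13 S2=28 S3=28 S4=28 blocked=[]
Op 4: conn=50 S1=13 S2=28 S3=28 S4=16 blocked=[]
Op 5: conn=74 S1=13 S2=28 S3=28 S4=16 blocked=[]
Op 6: conn=93 S1=13 S2=28 S3=28 S4=16 blocked=[]
Op 7: conn=76 S1=-4 S2=28 S3=28 S4=16 blocked=[1]
Op 8: conn=60 S1=-20 S2=28 S3=28 S4=16 blocked=[1]
Op 9: conn=54 S1=-26 S2=28 S3=28 S4=16 blocked=[1]
Op 10: conn=35 S1=-45 S2=28 S3=28 S4=16 blocked=[1]
Op 11: conn=35 S1=-45 S2=28 S3=38 S4=16 blocked=[1]
Op 12: conn=35 S1=-33 S2=28 S3=38 S4=16 blocked=[1]

Answer: S1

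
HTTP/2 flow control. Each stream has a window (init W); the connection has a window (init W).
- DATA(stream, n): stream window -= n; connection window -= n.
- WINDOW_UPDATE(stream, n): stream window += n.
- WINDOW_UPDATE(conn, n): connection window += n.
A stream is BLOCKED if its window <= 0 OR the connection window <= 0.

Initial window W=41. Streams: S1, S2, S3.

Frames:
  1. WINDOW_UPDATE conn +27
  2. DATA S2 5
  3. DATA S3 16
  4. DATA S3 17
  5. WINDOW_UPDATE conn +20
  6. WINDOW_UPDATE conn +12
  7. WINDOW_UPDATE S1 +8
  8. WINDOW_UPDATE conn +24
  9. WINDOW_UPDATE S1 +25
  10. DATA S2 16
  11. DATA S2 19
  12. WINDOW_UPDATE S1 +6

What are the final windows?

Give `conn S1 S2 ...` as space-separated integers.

Op 1: conn=68 S1=41 S2=41 S3=41 blocked=[]
Op 2: conn=63 S1=41 S2=36 S3=41 blocked=[]
Op 3: conn=47 S1=41 S2=36 S3=25 blocked=[]
Op 4: conn=30 S1=41 S2=36 S3=8 blocked=[]
Op 5: conn=50 S1=41 S2=36 S3=8 blocked=[]
Op 6: conn=62 S1=41 S2=36 S3=8 blocked=[]
Op 7: conn=62 S1=49 S2=36 S3=8 blocked=[]
Op 8: conn=86 S1=49 S2=36 S3=8 blocked=[]
Op 9: conn=86 S1=74 S2=36 S3=8 blocked=[]
Op 10: conn=70 S1=74 S2=20 S3=8 blocked=[]
Op 11: conn=51 S1=74 S2=1 S3=8 blocked=[]
Op 12: conn=51 S1=80 S2=1 S3=8 blocked=[]

Answer: 51 80 1 8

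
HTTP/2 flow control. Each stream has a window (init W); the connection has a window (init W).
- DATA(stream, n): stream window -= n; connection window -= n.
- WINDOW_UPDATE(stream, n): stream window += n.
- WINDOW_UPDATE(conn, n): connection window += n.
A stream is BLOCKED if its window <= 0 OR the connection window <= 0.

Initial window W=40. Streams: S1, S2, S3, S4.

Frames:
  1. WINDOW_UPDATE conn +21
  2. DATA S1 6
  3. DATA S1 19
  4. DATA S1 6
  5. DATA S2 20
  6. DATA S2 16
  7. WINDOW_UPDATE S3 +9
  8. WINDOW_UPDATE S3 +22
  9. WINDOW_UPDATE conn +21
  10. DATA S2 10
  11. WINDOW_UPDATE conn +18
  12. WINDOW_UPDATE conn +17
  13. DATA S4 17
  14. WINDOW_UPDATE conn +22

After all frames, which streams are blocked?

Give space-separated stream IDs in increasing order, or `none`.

Op 1: conn=61 S1=40 S2=40 S3=40 S4=40 blocked=[]
Op 2: conn=55 S1=34 S2=40 S3=40 S4=40 blocked=[]
Op 3: conn=36 S1=15 S2=40 S3=40 S4=40 blocked=[]
Op 4: conn=30 S1=9 S2=40 S3=40 S4=40 blocked=[]
Op 5: conn=10 S1=9 S2=20 S3=40 S4=40 blocked=[]
Op 6: conn=-6 S1=9 S2=4 S3=40 S4=40 blocked=[1, 2, 3, 4]
Op 7: conn=-6 S1=9 S2=4 S3=49 S4=40 blocked=[1, 2, 3, 4]
Op 8: conn=-6 S1=9 S2=4 S3=71 S4=40 blocked=[1, 2, 3, 4]
Op 9: conn=15 S1=9 S2=4 S3=71 S4=40 blocked=[]
Op 10: conn=5 S1=9 S2=-6 S3=71 S4=40 blocked=[2]
Op 11: conn=23 S1=9 S2=-6 S3=71 S4=40 blocked=[2]
Op 12: conn=40 S1=9 S2=-6 S3=71 S4=40 blocked=[2]
Op 13: conn=23 S1=9 S2=-6 S3=71 S4=23 blocked=[2]
Op 14: conn=45 S1=9 S2=-6 S3=71 S4=23 blocked=[2]

Answer: S2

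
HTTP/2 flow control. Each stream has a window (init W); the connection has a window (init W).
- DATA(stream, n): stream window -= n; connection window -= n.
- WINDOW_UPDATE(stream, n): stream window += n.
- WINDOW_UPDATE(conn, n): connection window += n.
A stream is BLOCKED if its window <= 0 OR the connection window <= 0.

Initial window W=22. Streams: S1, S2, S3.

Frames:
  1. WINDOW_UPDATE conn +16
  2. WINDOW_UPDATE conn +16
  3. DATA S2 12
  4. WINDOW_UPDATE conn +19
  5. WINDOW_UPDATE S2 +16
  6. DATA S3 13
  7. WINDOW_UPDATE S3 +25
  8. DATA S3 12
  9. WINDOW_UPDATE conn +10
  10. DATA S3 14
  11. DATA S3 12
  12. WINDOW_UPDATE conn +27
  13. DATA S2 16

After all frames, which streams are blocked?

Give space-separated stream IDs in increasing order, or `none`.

Answer: S3

Derivation:
Op 1: conn=38 S1=22 S2=22 S3=22 blocked=[]
Op 2: conn=54 S1=22 S2=22 S3=22 blocked=[]
Op 3: conn=42 S1=22 S2=10 S3=22 blocked=[]
Op 4: conn=61 S1=22 S2=10 S3=22 blocked=[]
Op 5: conn=61 S1=22 S2=26 S3=22 blocked=[]
Op 6: conn=48 S1=22 S2=26 S3=9 blocked=[]
Op 7: conn=48 S1=22 S2=26 S3=34 blocked=[]
Op 8: conn=36 S1=22 S2=26 S3=22 blocked=[]
Op 9: conn=46 S1=22 S2=26 S3=22 blocked=[]
Op 10: conn=32 S1=22 S2=26 S3=8 blocked=[]
Op 11: conn=20 S1=22 S2=26 S3=-4 blocked=[3]
Op 12: conn=47 S1=22 S2=26 S3=-4 blocked=[3]
Op 13: conn=31 S1=22 S2=10 S3=-4 blocked=[3]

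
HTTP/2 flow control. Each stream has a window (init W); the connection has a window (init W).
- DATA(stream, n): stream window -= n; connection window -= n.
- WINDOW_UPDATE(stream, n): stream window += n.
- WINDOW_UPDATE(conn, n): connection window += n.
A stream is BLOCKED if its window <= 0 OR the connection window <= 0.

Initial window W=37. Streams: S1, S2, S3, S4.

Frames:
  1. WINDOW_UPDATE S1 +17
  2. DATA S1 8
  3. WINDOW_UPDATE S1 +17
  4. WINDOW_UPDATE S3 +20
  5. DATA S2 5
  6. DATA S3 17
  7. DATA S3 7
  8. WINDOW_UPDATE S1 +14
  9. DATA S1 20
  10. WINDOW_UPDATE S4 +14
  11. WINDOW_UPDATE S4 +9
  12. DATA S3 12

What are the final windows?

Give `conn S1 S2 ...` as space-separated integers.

Op 1: conn=37 S1=54 S2=37 S3=37 S4=37 blocked=[]
Op 2: conn=29 S1=46 S2=37 S3=37 S4=37 blocked=[]
Op 3: conn=29 S1=63 S2=37 S3=37 S4=37 blocked=[]
Op 4: conn=29 S1=63 S2=37 S3=57 S4=37 blocked=[]
Op 5: conn=24 S1=63 S2=32 S3=57 S4=37 blocked=[]
Op 6: conn=7 S1=63 S2=32 S3=40 S4=37 blocked=[]
Op 7: conn=0 S1=63 S2=32 S3=33 S4=37 blocked=[1, 2, 3, 4]
Op 8: conn=0 S1=77 S2=32 S3=33 S4=37 blocked=[1, 2, 3, 4]
Op 9: conn=-20 S1=57 S2=32 S3=33 S4=37 blocked=[1, 2, 3, 4]
Op 10: conn=-20 S1=57 S2=32 S3=33 S4=51 blocked=[1, 2, 3, 4]
Op 11: conn=-20 S1=57 S2=32 S3=33 S4=60 blocked=[1, 2, 3, 4]
Op 12: conn=-32 S1=57 S2=32 S3=21 S4=60 blocked=[1, 2, 3, 4]

Answer: -32 57 32 21 60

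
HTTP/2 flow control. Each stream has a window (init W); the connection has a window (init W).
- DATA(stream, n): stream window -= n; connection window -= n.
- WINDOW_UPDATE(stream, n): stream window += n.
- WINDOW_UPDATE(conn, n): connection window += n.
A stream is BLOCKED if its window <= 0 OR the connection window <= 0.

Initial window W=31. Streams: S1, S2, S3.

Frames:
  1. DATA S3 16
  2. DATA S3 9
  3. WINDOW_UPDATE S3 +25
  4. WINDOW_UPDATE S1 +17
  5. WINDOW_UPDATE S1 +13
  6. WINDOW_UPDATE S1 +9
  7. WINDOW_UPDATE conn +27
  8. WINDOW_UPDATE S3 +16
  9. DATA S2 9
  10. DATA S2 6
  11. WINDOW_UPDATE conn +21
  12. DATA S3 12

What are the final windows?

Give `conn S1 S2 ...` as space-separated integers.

Op 1: conn=15 S1=31 S2=31 S3=15 blocked=[]
Op 2: conn=6 S1=31 S2=31 S3=6 blocked=[]
Op 3: conn=6 S1=31 S2=31 S3=31 blocked=[]
Op 4: conn=6 S1=48 S2=31 S3=31 blocked=[]
Op 5: conn=6 S1=61 S2=31 S3=31 blocked=[]
Op 6: conn=6 S1=70 S2=31 S3=31 blocked=[]
Op 7: conn=33 S1=70 S2=31 S3=31 blocked=[]
Op 8: conn=33 S1=70 S2=31 S3=47 blocked=[]
Op 9: conn=24 S1=70 S2=22 S3=47 blocked=[]
Op 10: conn=18 S1=70 S2=16 S3=47 blocked=[]
Op 11: conn=39 S1=70 S2=16 S3=47 blocked=[]
Op 12: conn=27 S1=70 S2=16 S3=35 blocked=[]

Answer: 27 70 16 35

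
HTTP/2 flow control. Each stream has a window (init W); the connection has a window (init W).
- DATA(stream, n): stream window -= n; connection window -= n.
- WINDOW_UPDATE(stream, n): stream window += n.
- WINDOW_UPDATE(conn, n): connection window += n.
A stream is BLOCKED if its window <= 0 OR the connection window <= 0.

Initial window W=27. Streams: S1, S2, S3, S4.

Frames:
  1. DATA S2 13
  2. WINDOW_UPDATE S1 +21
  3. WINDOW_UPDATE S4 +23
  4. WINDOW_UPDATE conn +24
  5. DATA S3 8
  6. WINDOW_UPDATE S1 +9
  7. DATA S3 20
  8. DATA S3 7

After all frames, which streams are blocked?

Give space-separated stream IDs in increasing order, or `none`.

Op 1: conn=14 S1=27 S2=14 S3=27 S4=27 blocked=[]
Op 2: conn=14 S1=48 S2=14 S3=27 S4=27 blocked=[]
Op 3: conn=14 S1=48 S2=14 S3=27 S4=50 blocked=[]
Op 4: conn=38 S1=48 S2=14 S3=27 S4=50 blocked=[]
Op 5: conn=30 S1=48 S2=14 S3=19 S4=50 blocked=[]
Op 6: conn=30 S1=57 S2=14 S3=19 S4=50 blocked=[]
Op 7: conn=10 S1=57 S2=14 S3=-1 S4=50 blocked=[3]
Op 8: conn=3 S1=57 S2=14 S3=-8 S4=50 blocked=[3]

Answer: S3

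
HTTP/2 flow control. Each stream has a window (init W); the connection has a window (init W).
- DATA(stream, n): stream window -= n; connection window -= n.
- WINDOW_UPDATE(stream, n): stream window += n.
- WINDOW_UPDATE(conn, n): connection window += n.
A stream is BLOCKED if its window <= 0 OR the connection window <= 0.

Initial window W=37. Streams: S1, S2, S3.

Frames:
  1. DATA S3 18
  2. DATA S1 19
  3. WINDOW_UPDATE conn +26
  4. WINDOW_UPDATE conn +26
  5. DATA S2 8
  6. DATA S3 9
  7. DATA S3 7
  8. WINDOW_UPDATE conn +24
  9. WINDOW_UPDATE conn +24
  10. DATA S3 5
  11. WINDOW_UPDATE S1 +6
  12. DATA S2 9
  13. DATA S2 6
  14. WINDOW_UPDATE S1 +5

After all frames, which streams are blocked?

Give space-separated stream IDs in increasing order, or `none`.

Op 1: conn=19 S1=37 S2=37 S3=19 blocked=[]
Op 2: conn=0 S1=18 S2=37 S3=19 blocked=[1, 2, 3]
Op 3: conn=26 S1=18 S2=37 S3=19 blocked=[]
Op 4: conn=52 S1=18 S2=37 S3=19 blocked=[]
Op 5: conn=44 S1=18 S2=29 S3=19 blocked=[]
Op 6: conn=35 S1=18 S2=29 S3=10 blocked=[]
Op 7: conn=28 S1=18 S2=29 S3=3 blocked=[]
Op 8: conn=52 S1=18 S2=29 S3=3 blocked=[]
Op 9: conn=76 S1=18 S2=29 S3=3 blocked=[]
Op 10: conn=71 S1=18 S2=29 S3=-2 blocked=[3]
Op 11: conn=71 S1=24 S2=29 S3=-2 blocked=[3]
Op 12: conn=62 S1=24 S2=20 S3=-2 blocked=[3]
Op 13: conn=56 S1=24 S2=14 S3=-2 blocked=[3]
Op 14: conn=56 S1=29 S2=14 S3=-2 blocked=[3]

Answer: S3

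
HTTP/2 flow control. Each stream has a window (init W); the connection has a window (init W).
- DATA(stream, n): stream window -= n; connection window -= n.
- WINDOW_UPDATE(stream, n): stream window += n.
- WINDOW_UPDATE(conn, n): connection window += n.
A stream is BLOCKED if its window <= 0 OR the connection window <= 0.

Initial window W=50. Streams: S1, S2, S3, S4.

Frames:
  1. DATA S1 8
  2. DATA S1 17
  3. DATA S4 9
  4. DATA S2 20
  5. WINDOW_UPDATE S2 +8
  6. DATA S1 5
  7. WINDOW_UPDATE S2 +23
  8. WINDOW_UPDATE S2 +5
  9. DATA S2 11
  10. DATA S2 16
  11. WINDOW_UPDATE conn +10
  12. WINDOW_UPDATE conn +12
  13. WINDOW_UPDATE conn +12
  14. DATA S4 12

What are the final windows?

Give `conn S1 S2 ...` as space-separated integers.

Op 1: conn=42 S1=42 S2=50 S3=50 S4=50 blocked=[]
Op 2: conn=25 S1=25 S2=50 S3=50 S4=50 blocked=[]
Op 3: conn=16 S1=25 S2=50 S3=50 S4=41 blocked=[]
Op 4: conn=-4 S1=25 S2=30 S3=50 S4=41 blocked=[1, 2, 3, 4]
Op 5: conn=-4 S1=25 S2=38 S3=50 S4=41 blocked=[1, 2, 3, 4]
Op 6: conn=-9 S1=20 S2=38 S3=50 S4=41 blocked=[1, 2, 3, 4]
Op 7: conn=-9 S1=20 S2=61 S3=50 S4=41 blocked=[1, 2, 3, 4]
Op 8: conn=-9 S1=20 S2=66 S3=50 S4=41 blocked=[1, 2, 3, 4]
Op 9: conn=-20 S1=20 S2=55 S3=50 S4=41 blocked=[1, 2, 3, 4]
Op 10: conn=-36 S1=20 S2=39 S3=50 S4=41 blocked=[1, 2, 3, 4]
Op 11: conn=-26 S1=20 S2=39 S3=50 S4=41 blocked=[1, 2, 3, 4]
Op 12: conn=-14 S1=20 S2=39 S3=50 S4=41 blocked=[1, 2, 3, 4]
Op 13: conn=-2 S1=20 S2=39 S3=50 S4=41 blocked=[1, 2, 3, 4]
Op 14: conn=-14 S1=20 S2=39 S3=50 S4=29 blocked=[1, 2, 3, 4]

Answer: -14 20 39 50 29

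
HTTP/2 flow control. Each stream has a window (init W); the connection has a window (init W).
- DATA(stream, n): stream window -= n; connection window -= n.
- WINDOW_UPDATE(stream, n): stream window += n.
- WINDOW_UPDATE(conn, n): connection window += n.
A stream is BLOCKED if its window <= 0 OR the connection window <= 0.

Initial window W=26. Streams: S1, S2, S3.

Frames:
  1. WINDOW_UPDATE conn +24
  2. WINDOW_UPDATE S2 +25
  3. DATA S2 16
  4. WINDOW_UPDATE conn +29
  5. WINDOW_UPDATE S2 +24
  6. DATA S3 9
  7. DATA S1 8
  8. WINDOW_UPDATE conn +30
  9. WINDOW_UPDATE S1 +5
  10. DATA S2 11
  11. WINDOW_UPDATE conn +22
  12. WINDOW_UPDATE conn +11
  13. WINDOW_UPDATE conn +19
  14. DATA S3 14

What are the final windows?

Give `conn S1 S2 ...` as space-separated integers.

Op 1: conn=50 S1=26 S2=26 S3=26 blocked=[]
Op 2: conn=50 S1=26 S2=51 S3=26 blocked=[]
Op 3: conn=34 S1=26 S2=35 S3=26 blocked=[]
Op 4: conn=63 S1=26 S2=35 S3=26 blocked=[]
Op 5: conn=63 S1=26 S2=59 S3=26 blocked=[]
Op 6: conn=54 S1=26 S2=59 S3=17 blocked=[]
Op 7: conn=46 S1=18 S2=59 S3=17 blocked=[]
Op 8: conn=76 S1=18 S2=59 S3=17 blocked=[]
Op 9: conn=76 S1=23 S2=59 S3=17 blocked=[]
Op 10: conn=65 S1=23 S2=48 S3=17 blocked=[]
Op 11: conn=87 S1=23 S2=48 S3=17 blocked=[]
Op 12: conn=98 S1=23 S2=48 S3=17 blocked=[]
Op 13: conn=117 S1=23 S2=48 S3=17 blocked=[]
Op 14: conn=103 S1=23 S2=48 S3=3 blocked=[]

Answer: 103 23 48 3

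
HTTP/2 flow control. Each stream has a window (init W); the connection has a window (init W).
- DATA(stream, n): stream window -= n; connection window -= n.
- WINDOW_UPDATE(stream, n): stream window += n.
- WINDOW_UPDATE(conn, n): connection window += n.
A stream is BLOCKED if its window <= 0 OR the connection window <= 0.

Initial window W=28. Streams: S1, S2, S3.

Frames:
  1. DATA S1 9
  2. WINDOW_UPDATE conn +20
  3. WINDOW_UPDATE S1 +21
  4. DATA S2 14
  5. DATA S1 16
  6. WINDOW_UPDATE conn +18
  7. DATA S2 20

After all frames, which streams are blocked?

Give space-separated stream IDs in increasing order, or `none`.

Answer: S2

Derivation:
Op 1: conn=19 S1=19 S2=28 S3=28 blocked=[]
Op 2: conn=39 S1=19 S2=28 S3=28 blocked=[]
Op 3: conn=39 S1=40 S2=28 S3=28 blocked=[]
Op 4: conn=25 S1=40 S2=14 S3=28 blocked=[]
Op 5: conn=9 S1=24 S2=14 S3=28 blocked=[]
Op 6: conn=27 S1=24 S2=14 S3=28 blocked=[]
Op 7: conn=7 S1=24 S2=-6 S3=28 blocked=[2]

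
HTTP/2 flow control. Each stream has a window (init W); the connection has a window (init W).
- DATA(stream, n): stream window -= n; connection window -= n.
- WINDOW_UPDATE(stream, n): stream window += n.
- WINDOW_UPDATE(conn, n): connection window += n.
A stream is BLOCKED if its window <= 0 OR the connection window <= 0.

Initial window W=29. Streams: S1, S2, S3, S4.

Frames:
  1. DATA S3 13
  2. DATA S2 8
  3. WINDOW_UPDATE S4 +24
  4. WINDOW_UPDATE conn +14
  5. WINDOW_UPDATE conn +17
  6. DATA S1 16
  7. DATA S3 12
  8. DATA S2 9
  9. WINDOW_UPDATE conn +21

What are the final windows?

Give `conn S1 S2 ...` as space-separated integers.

Answer: 23 13 12 4 53

Derivation:
Op 1: conn=16 S1=29 S2=29 S3=16 S4=29 blocked=[]
Op 2: conn=8 S1=29 S2=21 S3=16 S4=29 blocked=[]
Op 3: conn=8 S1=29 S2=21 S3=16 S4=53 blocked=[]
Op 4: conn=22 S1=29 S2=21 S3=16 S4=53 blocked=[]
Op 5: conn=39 S1=29 S2=21 S3=16 S4=53 blocked=[]
Op 6: conn=23 S1=13 S2=21 S3=16 S4=53 blocked=[]
Op 7: conn=11 S1=13 S2=21 S3=4 S4=53 blocked=[]
Op 8: conn=2 S1=13 S2=12 S3=4 S4=53 blocked=[]
Op 9: conn=23 S1=13 S2=12 S3=4 S4=53 blocked=[]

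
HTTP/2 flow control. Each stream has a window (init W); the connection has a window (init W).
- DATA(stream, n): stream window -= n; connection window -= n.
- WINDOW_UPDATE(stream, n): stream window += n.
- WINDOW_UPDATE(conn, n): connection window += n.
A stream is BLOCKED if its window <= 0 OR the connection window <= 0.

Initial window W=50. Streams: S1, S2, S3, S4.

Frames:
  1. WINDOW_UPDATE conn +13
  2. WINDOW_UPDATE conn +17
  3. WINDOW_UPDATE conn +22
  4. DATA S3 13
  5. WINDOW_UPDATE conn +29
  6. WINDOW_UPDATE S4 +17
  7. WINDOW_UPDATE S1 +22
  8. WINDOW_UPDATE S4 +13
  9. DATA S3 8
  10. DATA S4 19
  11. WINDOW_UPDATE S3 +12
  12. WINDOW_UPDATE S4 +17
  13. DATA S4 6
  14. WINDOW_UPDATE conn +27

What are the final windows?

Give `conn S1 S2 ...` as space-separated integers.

Answer: 112 72 50 41 72

Derivation:
Op 1: conn=63 S1=50 S2=50 S3=50 S4=50 blocked=[]
Op 2: conn=80 S1=50 S2=50 S3=50 S4=50 blocked=[]
Op 3: conn=102 S1=50 S2=50 S3=50 S4=50 blocked=[]
Op 4: conn=89 S1=50 S2=50 S3=37 S4=50 blocked=[]
Op 5: conn=118 S1=50 S2=50 S3=37 S4=50 blocked=[]
Op 6: conn=118 S1=50 S2=50 S3=37 S4=67 blocked=[]
Op 7: conn=118 S1=72 S2=50 S3=37 S4=67 blocked=[]
Op 8: conn=118 S1=72 S2=50 S3=37 S4=80 blocked=[]
Op 9: conn=110 S1=72 S2=50 S3=29 S4=80 blocked=[]
Op 10: conn=91 S1=72 S2=50 S3=29 S4=61 blocked=[]
Op 11: conn=91 S1=72 S2=50 S3=41 S4=61 blocked=[]
Op 12: conn=91 S1=72 S2=50 S3=41 S4=78 blocked=[]
Op 13: conn=85 S1=72 S2=50 S3=41 S4=72 blocked=[]
Op 14: conn=112 S1=72 S2=50 S3=41 S4=72 blocked=[]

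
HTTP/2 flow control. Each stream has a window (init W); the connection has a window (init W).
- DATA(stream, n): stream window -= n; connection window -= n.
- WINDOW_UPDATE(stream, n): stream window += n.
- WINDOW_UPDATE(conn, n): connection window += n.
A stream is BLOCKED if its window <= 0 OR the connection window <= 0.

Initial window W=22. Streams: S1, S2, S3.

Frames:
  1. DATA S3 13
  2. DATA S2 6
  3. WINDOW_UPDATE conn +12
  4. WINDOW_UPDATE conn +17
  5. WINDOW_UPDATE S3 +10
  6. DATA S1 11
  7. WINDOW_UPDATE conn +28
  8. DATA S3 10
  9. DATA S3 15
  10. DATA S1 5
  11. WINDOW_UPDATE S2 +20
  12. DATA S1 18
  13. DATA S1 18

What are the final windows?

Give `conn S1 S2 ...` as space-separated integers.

Answer: -17 -30 36 -6

Derivation:
Op 1: conn=9 S1=22 S2=22 S3=9 blocked=[]
Op 2: conn=3 S1=22 S2=16 S3=9 blocked=[]
Op 3: conn=15 S1=22 S2=16 S3=9 blocked=[]
Op 4: conn=32 S1=22 S2=16 S3=9 blocked=[]
Op 5: conn=32 S1=22 S2=16 S3=19 blocked=[]
Op 6: conn=21 S1=11 S2=16 S3=19 blocked=[]
Op 7: conn=49 S1=11 S2=16 S3=19 blocked=[]
Op 8: conn=39 S1=11 S2=16 S3=9 blocked=[]
Op 9: conn=24 S1=11 S2=16 S3=-6 blocked=[3]
Op 10: conn=19 S1=6 S2=16 S3=-6 blocked=[3]
Op 11: conn=19 S1=6 S2=36 S3=-6 blocked=[3]
Op 12: conn=1 S1=-12 S2=36 S3=-6 blocked=[1, 3]
Op 13: conn=-17 S1=-30 S2=36 S3=-6 blocked=[1, 2, 3]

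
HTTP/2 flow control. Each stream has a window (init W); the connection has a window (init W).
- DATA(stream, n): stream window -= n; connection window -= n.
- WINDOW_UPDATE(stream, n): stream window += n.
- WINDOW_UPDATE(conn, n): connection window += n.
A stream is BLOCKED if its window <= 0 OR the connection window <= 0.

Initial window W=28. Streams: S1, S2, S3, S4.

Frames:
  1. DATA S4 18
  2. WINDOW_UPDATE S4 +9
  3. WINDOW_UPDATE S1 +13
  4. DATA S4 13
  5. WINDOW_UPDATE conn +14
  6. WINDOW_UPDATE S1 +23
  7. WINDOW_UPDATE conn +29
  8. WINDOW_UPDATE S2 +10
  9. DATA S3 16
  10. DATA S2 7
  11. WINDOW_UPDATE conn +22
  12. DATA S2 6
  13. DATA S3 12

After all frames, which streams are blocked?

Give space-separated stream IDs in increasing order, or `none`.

Op 1: conn=10 S1=28 S2=28 S3=28 S4=10 blocked=[]
Op 2: conn=10 S1=28 S2=28 S3=28 S4=19 blocked=[]
Op 3: conn=10 S1=41 S2=28 S3=28 S4=19 blocked=[]
Op 4: conn=-3 S1=41 S2=28 S3=28 S4=6 blocked=[1, 2, 3, 4]
Op 5: conn=11 S1=41 S2=28 S3=28 S4=6 blocked=[]
Op 6: conn=11 S1=64 S2=28 S3=28 S4=6 blocked=[]
Op 7: conn=40 S1=64 S2=28 S3=28 S4=6 blocked=[]
Op 8: conn=40 S1=64 S2=38 S3=28 S4=6 blocked=[]
Op 9: conn=24 S1=64 S2=38 S3=12 S4=6 blocked=[]
Op 10: conn=17 S1=64 S2=31 S3=12 S4=6 blocked=[]
Op 11: conn=39 S1=64 S2=31 S3=12 S4=6 blocked=[]
Op 12: conn=33 S1=64 S2=25 S3=12 S4=6 blocked=[]
Op 13: conn=21 S1=64 S2=25 S3=0 S4=6 blocked=[3]

Answer: S3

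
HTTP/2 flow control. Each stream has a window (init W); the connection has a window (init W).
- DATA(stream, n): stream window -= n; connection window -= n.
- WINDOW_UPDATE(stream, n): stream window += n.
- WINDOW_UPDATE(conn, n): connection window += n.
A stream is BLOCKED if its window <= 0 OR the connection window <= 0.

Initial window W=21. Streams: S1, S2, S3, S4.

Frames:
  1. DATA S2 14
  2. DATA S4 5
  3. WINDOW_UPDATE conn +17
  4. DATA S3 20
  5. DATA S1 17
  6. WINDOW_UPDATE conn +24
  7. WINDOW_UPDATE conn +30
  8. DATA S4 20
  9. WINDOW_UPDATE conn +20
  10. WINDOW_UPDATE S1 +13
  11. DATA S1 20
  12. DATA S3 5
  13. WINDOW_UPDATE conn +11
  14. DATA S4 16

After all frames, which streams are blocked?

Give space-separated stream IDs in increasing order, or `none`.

Op 1: conn=7 S1=21 S2=7 S3=21 S4=21 blocked=[]
Op 2: conn=2 S1=21 S2=7 S3=21 S4=16 blocked=[]
Op 3: conn=19 S1=21 S2=7 S3=21 S4=16 blocked=[]
Op 4: conn=-1 S1=21 S2=7 S3=1 S4=16 blocked=[1, 2, 3, 4]
Op 5: conn=-18 S1=4 S2=7 S3=1 S4=16 blocked=[1, 2, 3, 4]
Op 6: conn=6 S1=4 S2=7 S3=1 S4=16 blocked=[]
Op 7: conn=36 S1=4 S2=7 S3=1 S4=16 blocked=[]
Op 8: conn=16 S1=4 S2=7 S3=1 S4=-4 blocked=[4]
Op 9: conn=36 S1=4 S2=7 S3=1 S4=-4 blocked=[4]
Op 10: conn=36 S1=17 S2=7 S3=1 S4=-4 blocked=[4]
Op 11: conn=16 S1=-3 S2=7 S3=1 S4=-4 blocked=[1, 4]
Op 12: conn=11 S1=-3 S2=7 S3=-4 S4=-4 blocked=[1, 3, 4]
Op 13: conn=22 S1=-3 S2=7 S3=-4 S4=-4 blocked=[1, 3, 4]
Op 14: conn=6 S1=-3 S2=7 S3=-4 S4=-20 blocked=[1, 3, 4]

Answer: S1 S3 S4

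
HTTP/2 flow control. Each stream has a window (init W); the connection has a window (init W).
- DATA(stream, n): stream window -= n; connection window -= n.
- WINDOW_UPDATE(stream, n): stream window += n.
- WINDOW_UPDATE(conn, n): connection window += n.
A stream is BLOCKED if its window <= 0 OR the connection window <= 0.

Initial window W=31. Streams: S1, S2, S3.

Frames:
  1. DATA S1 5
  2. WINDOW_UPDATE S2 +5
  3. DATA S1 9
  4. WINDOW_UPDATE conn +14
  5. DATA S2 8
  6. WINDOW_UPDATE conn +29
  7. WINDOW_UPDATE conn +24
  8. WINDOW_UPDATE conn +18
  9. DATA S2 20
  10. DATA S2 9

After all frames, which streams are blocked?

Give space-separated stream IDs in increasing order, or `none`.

Answer: S2

Derivation:
Op 1: conn=26 S1=26 S2=31 S3=31 blocked=[]
Op 2: conn=26 S1=26 S2=36 S3=31 blocked=[]
Op 3: conn=17 S1=17 S2=36 S3=31 blocked=[]
Op 4: conn=31 S1=17 S2=36 S3=31 blocked=[]
Op 5: conn=23 S1=17 S2=28 S3=31 blocked=[]
Op 6: conn=52 S1=17 S2=28 S3=31 blocked=[]
Op 7: conn=76 S1=17 S2=28 S3=31 blocked=[]
Op 8: conn=94 S1=17 S2=28 S3=31 blocked=[]
Op 9: conn=74 S1=17 S2=8 S3=31 blocked=[]
Op 10: conn=65 S1=17 S2=-1 S3=31 blocked=[2]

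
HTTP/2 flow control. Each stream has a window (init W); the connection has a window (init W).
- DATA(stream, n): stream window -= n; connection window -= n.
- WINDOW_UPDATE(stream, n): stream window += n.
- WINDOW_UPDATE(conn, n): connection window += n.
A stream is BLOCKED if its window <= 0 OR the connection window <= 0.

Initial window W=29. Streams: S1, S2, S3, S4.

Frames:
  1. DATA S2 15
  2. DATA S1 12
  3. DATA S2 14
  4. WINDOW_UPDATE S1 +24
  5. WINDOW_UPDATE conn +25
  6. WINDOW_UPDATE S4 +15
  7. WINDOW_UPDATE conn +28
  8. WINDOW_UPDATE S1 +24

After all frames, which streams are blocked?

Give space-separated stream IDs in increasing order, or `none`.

Answer: S2

Derivation:
Op 1: conn=14 S1=29 S2=14 S3=29 S4=29 blocked=[]
Op 2: conn=2 S1=17 S2=14 S3=29 S4=29 blocked=[]
Op 3: conn=-12 S1=17 S2=0 S3=29 S4=29 blocked=[1, 2, 3, 4]
Op 4: conn=-12 S1=41 S2=0 S3=29 S4=29 blocked=[1, 2, 3, 4]
Op 5: conn=13 S1=41 S2=0 S3=29 S4=29 blocked=[2]
Op 6: conn=13 S1=41 S2=0 S3=29 S4=44 blocked=[2]
Op 7: conn=41 S1=41 S2=0 S3=29 S4=44 blocked=[2]
Op 8: conn=41 S1=65 S2=0 S3=29 S4=44 blocked=[2]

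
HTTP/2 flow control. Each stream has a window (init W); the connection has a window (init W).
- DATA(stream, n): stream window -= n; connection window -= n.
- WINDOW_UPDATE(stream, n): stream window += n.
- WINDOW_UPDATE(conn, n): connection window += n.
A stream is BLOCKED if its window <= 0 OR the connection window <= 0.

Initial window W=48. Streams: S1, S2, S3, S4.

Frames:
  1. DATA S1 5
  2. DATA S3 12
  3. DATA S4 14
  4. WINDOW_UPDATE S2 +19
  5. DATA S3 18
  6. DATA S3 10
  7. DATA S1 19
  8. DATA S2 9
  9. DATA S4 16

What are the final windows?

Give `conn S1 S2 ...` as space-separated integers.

Answer: -55 24 58 8 18

Derivation:
Op 1: conn=43 S1=43 S2=48 S3=48 S4=48 blocked=[]
Op 2: conn=31 S1=43 S2=48 S3=36 S4=48 blocked=[]
Op 3: conn=17 S1=43 S2=48 S3=36 S4=34 blocked=[]
Op 4: conn=17 S1=43 S2=67 S3=36 S4=34 blocked=[]
Op 5: conn=-1 S1=43 S2=67 S3=18 S4=34 blocked=[1, 2, 3, 4]
Op 6: conn=-11 S1=43 S2=67 S3=8 S4=34 blocked=[1, 2, 3, 4]
Op 7: conn=-30 S1=24 S2=67 S3=8 S4=34 blocked=[1, 2, 3, 4]
Op 8: conn=-39 S1=24 S2=58 S3=8 S4=34 blocked=[1, 2, 3, 4]
Op 9: conn=-55 S1=24 S2=58 S3=8 S4=18 blocked=[1, 2, 3, 4]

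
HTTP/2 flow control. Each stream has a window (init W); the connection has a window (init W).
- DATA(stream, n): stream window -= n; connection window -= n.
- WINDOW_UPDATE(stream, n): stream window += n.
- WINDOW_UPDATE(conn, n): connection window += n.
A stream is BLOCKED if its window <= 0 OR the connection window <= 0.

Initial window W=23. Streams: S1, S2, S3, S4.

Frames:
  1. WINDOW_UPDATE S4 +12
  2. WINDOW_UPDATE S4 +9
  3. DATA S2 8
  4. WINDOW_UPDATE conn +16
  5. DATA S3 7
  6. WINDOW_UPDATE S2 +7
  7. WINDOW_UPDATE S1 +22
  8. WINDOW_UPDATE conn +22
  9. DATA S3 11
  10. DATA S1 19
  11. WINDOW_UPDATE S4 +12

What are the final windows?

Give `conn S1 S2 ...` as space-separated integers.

Op 1: conn=23 S1=23 S2=23 S3=23 S4=35 blocked=[]
Op 2: conn=23 S1=23 S2=23 S3=23 S4=44 blocked=[]
Op 3: conn=15 S1=23 S2=15 S3=23 S4=44 blocked=[]
Op 4: conn=31 S1=23 S2=15 S3=23 S4=44 blocked=[]
Op 5: conn=24 S1=23 S2=15 S3=16 S4=44 blocked=[]
Op 6: conn=24 S1=23 S2=22 S3=16 S4=44 blocked=[]
Op 7: conn=24 S1=45 S2=22 S3=16 S4=44 blocked=[]
Op 8: conn=46 S1=45 S2=22 S3=16 S4=44 blocked=[]
Op 9: conn=35 S1=45 S2=22 S3=5 S4=44 blocked=[]
Op 10: conn=16 S1=26 S2=22 S3=5 S4=44 blocked=[]
Op 11: conn=16 S1=26 S2=22 S3=5 S4=56 blocked=[]

Answer: 16 26 22 5 56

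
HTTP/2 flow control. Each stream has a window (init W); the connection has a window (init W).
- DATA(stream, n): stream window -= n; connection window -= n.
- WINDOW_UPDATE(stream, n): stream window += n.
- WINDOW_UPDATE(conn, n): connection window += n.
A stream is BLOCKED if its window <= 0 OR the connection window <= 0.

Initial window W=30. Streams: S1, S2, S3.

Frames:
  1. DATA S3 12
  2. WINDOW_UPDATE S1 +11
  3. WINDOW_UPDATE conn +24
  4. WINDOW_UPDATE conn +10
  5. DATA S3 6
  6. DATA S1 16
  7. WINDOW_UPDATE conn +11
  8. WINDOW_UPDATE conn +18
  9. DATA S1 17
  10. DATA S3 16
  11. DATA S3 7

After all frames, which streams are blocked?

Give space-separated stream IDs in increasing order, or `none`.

Op 1: conn=18 S1=30 S2=30 S3=18 blocked=[]
Op 2: conn=18 S1=41 S2=30 S3=18 blocked=[]
Op 3: conn=42 S1=41 S2=30 S3=18 blocked=[]
Op 4: conn=52 S1=41 S2=30 S3=18 blocked=[]
Op 5: conn=46 S1=41 S2=30 S3=12 blocked=[]
Op 6: conn=30 S1=25 S2=30 S3=12 blocked=[]
Op 7: conn=41 S1=25 S2=30 S3=12 blocked=[]
Op 8: conn=59 S1=25 S2=30 S3=12 blocked=[]
Op 9: conn=42 S1=8 S2=30 S3=12 blocked=[]
Op 10: conn=26 S1=8 S2=30 S3=-4 blocked=[3]
Op 11: conn=19 S1=8 S2=30 S3=-11 blocked=[3]

Answer: S3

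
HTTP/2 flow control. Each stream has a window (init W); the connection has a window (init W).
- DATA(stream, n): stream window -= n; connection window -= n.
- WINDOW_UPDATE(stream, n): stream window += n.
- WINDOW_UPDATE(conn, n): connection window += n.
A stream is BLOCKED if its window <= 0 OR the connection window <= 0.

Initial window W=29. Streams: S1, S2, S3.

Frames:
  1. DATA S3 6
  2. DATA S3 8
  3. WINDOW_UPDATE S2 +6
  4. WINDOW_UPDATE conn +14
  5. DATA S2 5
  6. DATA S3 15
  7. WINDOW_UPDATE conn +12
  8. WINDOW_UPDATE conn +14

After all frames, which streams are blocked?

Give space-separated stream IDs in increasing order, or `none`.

Answer: S3

Derivation:
Op 1: conn=23 S1=29 S2=29 S3=23 blocked=[]
Op 2: conn=15 S1=29 S2=29 S3=15 blocked=[]
Op 3: conn=15 S1=29 S2=35 S3=15 blocked=[]
Op 4: conn=29 S1=29 S2=35 S3=15 blocked=[]
Op 5: conn=24 S1=29 S2=30 S3=15 blocked=[]
Op 6: conn=9 S1=29 S2=30 S3=0 blocked=[3]
Op 7: conn=21 S1=29 S2=30 S3=0 blocked=[3]
Op 8: conn=35 S1=29 S2=30 S3=0 blocked=[3]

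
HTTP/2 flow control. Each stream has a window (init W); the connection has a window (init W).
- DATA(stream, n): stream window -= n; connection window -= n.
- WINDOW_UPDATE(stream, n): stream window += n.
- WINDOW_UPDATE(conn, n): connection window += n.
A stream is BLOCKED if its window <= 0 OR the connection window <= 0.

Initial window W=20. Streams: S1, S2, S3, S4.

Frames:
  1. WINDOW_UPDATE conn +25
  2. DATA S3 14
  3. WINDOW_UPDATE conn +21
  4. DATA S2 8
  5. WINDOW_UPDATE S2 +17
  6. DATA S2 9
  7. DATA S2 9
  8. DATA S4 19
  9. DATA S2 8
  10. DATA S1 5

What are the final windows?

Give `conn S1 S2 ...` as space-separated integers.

Answer: -6 15 3 6 1

Derivation:
Op 1: conn=45 S1=20 S2=20 S3=20 S4=20 blocked=[]
Op 2: conn=31 S1=20 S2=20 S3=6 S4=20 blocked=[]
Op 3: conn=52 S1=20 S2=20 S3=6 S4=20 blocked=[]
Op 4: conn=44 S1=20 S2=12 S3=6 S4=20 blocked=[]
Op 5: conn=44 S1=20 S2=29 S3=6 S4=20 blocked=[]
Op 6: conn=35 S1=20 S2=20 S3=6 S4=20 blocked=[]
Op 7: conn=26 S1=20 S2=11 S3=6 S4=20 blocked=[]
Op 8: conn=7 S1=20 S2=11 S3=6 S4=1 blocked=[]
Op 9: conn=-1 S1=20 S2=3 S3=6 S4=1 blocked=[1, 2, 3, 4]
Op 10: conn=-6 S1=15 S2=3 S3=6 S4=1 blocked=[1, 2, 3, 4]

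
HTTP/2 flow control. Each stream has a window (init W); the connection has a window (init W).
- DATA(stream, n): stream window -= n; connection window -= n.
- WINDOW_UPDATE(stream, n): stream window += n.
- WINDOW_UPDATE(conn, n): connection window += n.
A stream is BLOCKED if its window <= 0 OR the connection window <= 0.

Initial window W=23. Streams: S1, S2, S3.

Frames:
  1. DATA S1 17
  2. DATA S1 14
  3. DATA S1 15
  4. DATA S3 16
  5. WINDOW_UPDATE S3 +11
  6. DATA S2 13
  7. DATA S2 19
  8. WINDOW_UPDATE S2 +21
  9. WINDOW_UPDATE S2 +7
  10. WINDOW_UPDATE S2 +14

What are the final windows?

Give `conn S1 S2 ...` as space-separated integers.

Op 1: conn=6 S1=6 S2=23 S3=23 blocked=[]
Op 2: conn=-8 S1=-8 S2=23 S3=23 blocked=[1, 2, 3]
Op 3: conn=-23 S1=-23 S2=23 S3=23 blocked=[1, 2, 3]
Op 4: conn=-39 S1=-23 S2=23 S3=7 blocked=[1, 2, 3]
Op 5: conn=-39 S1=-23 S2=23 S3=18 blocked=[1, 2, 3]
Op 6: conn=-52 S1=-23 S2=10 S3=18 blocked=[1, 2, 3]
Op 7: conn=-71 S1=-23 S2=-9 S3=18 blocked=[1, 2, 3]
Op 8: conn=-71 S1=-23 S2=12 S3=18 blocked=[1, 2, 3]
Op 9: conn=-71 S1=-23 S2=19 S3=18 blocked=[1, 2, 3]
Op 10: conn=-71 S1=-23 S2=33 S3=18 blocked=[1, 2, 3]

Answer: -71 -23 33 18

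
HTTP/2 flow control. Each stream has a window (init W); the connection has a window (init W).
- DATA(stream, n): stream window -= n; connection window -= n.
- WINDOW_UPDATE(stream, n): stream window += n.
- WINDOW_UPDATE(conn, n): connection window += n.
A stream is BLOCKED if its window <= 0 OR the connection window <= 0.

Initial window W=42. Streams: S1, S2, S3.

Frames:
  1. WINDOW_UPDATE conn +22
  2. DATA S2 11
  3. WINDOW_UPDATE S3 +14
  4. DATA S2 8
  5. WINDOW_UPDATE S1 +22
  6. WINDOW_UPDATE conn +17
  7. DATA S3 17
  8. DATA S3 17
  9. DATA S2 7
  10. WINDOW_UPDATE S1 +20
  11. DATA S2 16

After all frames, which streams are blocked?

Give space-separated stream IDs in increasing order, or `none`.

Op 1: conn=64 S1=42 S2=42 S3=42 blocked=[]
Op 2: conn=53 S1=42 S2=31 S3=42 blocked=[]
Op 3: conn=53 S1=42 S2=31 S3=56 blocked=[]
Op 4: conn=45 S1=42 S2=23 S3=56 blocked=[]
Op 5: conn=45 S1=64 S2=23 S3=56 blocked=[]
Op 6: conn=62 S1=64 S2=23 S3=56 blocked=[]
Op 7: conn=45 S1=64 S2=23 S3=39 blocked=[]
Op 8: conn=28 S1=64 S2=23 S3=22 blocked=[]
Op 9: conn=21 S1=64 S2=16 S3=22 blocked=[]
Op 10: conn=21 S1=84 S2=16 S3=22 blocked=[]
Op 11: conn=5 S1=84 S2=0 S3=22 blocked=[2]

Answer: S2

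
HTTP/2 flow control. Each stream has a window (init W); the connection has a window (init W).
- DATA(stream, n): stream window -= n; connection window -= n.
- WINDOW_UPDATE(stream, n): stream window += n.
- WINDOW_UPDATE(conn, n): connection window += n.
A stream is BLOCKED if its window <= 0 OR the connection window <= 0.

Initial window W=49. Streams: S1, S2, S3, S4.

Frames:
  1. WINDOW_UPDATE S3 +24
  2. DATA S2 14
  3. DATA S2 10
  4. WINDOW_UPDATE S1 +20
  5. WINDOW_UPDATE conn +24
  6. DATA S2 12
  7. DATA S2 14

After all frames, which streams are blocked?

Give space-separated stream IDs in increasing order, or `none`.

Answer: S2

Derivation:
Op 1: conn=49 S1=49 S2=49 S3=73 S4=49 blocked=[]
Op 2: conn=35 S1=49 S2=35 S3=73 S4=49 blocked=[]
Op 3: conn=25 S1=49 S2=25 S3=73 S4=49 blocked=[]
Op 4: conn=25 S1=69 S2=25 S3=73 S4=49 blocked=[]
Op 5: conn=49 S1=69 S2=25 S3=73 S4=49 blocked=[]
Op 6: conn=37 S1=69 S2=13 S3=73 S4=49 blocked=[]
Op 7: conn=23 S1=69 S2=-1 S3=73 S4=49 blocked=[2]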